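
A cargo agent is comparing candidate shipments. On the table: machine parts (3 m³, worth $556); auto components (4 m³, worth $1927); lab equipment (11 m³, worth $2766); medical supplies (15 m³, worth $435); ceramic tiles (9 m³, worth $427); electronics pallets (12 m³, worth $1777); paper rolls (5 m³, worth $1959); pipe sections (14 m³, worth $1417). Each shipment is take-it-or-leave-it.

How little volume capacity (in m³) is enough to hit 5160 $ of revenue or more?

Need the lightest bundle worth ≥ 5160.
Taking machine parts + auto components + lab equipment gives 5249 (≥ 5160) for 18 m³.
No combination under 18 m³ hits 5160.

18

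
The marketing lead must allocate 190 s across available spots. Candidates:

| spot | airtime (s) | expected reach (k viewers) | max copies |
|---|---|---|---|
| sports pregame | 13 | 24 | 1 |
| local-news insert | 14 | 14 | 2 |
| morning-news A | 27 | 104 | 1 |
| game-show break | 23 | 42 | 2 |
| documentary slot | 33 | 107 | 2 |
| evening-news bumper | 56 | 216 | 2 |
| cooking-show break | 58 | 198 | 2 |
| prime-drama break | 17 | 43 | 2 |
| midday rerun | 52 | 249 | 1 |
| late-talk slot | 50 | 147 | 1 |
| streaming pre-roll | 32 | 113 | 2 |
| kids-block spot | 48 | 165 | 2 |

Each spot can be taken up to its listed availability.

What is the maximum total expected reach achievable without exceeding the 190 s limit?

743

Taking the top-ratio spots first gives 2×evening-news bumper + prime-drama break + midday rerun for 724 (181 s).
Replace evening-news bumper and prime-drama break with streaming pre-roll + kids-block spot: the trade gains 19 net, giving 743 at 188 s.
No other feasible combination exceeds 743.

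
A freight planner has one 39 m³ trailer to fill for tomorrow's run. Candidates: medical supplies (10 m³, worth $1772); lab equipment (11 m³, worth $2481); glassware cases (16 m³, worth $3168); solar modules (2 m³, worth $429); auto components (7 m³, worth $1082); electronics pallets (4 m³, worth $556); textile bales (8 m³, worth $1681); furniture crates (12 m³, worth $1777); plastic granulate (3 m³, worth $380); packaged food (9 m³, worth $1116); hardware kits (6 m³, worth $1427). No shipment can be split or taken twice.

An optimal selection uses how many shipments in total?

Best achievable revenue is 8061.
lab equipment + glassware cases + solar modules + electronics pallets + hardware kits hits 8061 at 39 m³.
Every optimal selection uses 5 shipments.

5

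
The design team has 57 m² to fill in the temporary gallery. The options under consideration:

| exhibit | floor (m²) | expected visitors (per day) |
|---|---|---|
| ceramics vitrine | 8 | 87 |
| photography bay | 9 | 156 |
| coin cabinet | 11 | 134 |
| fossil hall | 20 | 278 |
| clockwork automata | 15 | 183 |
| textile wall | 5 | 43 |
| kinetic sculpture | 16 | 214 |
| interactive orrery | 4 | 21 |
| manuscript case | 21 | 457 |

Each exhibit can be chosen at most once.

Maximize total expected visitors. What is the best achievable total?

961

Density check — manuscript case 21.76, photography bay 17.33, fossil hall 13.90, kinetic sculpture 13.38 are the best per m².
A density-first pass picks photography bay + fossil hall + textile wall + manuscript case — 934 at 55 m².
Replace fossil hall and textile wall with coin cabinet + kinetic sculpture: the trade gains 27 net, giving 961 at 57 m².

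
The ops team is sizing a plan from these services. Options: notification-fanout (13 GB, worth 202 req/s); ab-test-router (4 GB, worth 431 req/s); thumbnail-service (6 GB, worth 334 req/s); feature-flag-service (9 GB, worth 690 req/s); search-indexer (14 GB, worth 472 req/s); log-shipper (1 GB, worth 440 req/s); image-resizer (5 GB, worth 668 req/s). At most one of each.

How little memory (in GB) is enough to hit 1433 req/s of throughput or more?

Minimise GB subject to total throughput ≥ 1433.
ab-test-router + log-shipper + image-resizer reaches 1539 using 10 GB.
Below 10 GB the best achievable stays under 1433.

10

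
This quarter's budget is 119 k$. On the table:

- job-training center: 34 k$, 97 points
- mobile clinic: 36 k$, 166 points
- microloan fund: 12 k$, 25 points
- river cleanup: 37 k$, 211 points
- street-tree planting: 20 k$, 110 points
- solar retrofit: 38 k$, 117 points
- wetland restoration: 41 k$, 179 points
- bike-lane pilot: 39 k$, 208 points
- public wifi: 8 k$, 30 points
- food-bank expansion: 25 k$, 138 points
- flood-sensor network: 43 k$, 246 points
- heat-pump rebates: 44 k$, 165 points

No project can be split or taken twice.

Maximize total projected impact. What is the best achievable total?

Greedy by ratio would take river cleanup + public wifi + food-bank expansion + flood-sensor network: 113 k$ used, total 625.
Dropping public wifi and food-bank expansion frees 33 k$; slotting in bike-lane pilot (39 k$) lifts the total to 665 at 119 k$.
That's the maximum — no swap from here does better than 665.

665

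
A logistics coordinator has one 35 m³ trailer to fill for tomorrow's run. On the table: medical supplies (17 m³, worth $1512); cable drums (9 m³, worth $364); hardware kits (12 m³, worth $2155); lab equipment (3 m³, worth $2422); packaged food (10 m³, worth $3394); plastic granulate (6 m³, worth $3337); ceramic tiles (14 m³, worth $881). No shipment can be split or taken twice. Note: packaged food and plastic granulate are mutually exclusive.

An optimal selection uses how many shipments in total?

Best achievable revenue is 8795.
hardware kits + lab equipment + plastic granulate + ceramic tiles hits 8795 at 35 m³.
Every optimal selection uses 4 shipments.

4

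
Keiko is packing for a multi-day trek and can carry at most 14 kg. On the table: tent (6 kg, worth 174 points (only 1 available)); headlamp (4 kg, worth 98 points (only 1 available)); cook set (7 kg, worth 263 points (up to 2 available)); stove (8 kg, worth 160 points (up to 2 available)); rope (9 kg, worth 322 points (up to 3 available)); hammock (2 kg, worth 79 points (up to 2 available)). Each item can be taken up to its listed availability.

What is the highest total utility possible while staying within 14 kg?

526

Ranking by ratio (utility/kg): hammock 39.50, cook set 37.57, rope 35.78.
Taking the top-ratio items first gives cook set + 2×hammock for 421 (11 kg).
The 4 kg tied up in 2×hammock is better spent on cook set — total rises to 526 (14 kg).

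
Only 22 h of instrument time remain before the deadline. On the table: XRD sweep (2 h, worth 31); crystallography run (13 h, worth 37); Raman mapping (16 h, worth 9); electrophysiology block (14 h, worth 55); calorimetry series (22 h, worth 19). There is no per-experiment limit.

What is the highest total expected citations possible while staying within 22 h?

341

Density check — XRD sweep 15.50, electrophysiology block 3.93, crystallography run 2.85, calorimetry series 0.86 are the best per h.
The ratio ordering already packs tightly: 11×XRD sweep, 22 h, 341.
Every other selection either busts 22 h or fails to beat 341.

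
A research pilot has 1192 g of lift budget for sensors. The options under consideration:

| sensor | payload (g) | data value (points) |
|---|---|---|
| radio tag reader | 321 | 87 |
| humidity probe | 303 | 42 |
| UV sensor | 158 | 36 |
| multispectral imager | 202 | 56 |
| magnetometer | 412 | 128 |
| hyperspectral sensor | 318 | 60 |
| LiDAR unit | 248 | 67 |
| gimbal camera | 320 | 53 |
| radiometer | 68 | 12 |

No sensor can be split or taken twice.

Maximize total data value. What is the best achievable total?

338

Taking radio tag reader + multispectral imager + magnetometer + LiDAR unit: 1183 g used, 338 in data value.
Runner-up radio tag reader + UV sensor + multispectral imager + magnetometer + radiometer tops out at 319.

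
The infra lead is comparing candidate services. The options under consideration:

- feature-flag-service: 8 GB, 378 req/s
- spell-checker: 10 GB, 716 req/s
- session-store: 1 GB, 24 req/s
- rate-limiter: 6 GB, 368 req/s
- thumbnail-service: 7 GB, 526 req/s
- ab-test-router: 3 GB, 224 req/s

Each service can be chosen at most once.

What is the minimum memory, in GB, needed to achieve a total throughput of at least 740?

10

Need the lightest bundle worth ≥ 740.
thumbnail-service + ab-test-router reaches 750 using 10 GB.
Any bundle with less than 10 GB falls short of 740.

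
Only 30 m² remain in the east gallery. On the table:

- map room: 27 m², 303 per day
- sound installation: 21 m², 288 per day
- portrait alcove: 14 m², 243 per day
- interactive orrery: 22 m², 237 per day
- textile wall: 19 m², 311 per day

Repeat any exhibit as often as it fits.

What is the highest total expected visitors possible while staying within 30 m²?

Density check — portrait alcove 17.36, textile wall 16.37, sound installation 13.71, map room 11.22 are the best per m².
Taking 2×portrait alcove: 28 m² used, 486 in expected visitors.
The spare 2 m² is too small for any remaining exhibit, and no exchange beats 486.

486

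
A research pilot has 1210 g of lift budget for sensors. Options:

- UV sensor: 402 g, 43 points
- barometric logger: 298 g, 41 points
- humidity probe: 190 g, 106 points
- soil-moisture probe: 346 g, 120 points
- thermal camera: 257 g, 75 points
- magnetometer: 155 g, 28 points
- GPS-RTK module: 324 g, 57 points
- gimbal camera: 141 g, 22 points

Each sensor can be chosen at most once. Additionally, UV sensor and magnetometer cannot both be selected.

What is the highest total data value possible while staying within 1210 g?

358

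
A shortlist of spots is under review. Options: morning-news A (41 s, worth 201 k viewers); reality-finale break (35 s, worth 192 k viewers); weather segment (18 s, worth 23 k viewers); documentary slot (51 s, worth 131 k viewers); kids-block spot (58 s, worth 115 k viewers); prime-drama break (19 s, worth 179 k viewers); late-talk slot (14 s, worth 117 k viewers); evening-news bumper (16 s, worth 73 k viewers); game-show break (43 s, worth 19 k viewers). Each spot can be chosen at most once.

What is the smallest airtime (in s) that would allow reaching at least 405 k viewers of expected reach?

Minimise s subject to total expected reach ≥ 405.
reality-finale break + prime-drama break + late-talk slot: 488 expected reach at 68 s.
No combination under 68 s hits 405.

68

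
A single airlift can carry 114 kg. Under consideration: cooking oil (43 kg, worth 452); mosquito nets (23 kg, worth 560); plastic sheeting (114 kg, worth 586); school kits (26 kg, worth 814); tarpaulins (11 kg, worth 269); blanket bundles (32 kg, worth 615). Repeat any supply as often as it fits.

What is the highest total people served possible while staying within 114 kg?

Ranking by ratio (people served/kg): school kits 31.31, tarpaulins 24.45, mosquito nets 24.35.
Greedy by ratio would take 4×school kits: 104 kg used, total 3256.
The 26 kg tied up in school kits is better spent on mosquito nets + tarpaulins — total rises to 3271 (112 kg).

3271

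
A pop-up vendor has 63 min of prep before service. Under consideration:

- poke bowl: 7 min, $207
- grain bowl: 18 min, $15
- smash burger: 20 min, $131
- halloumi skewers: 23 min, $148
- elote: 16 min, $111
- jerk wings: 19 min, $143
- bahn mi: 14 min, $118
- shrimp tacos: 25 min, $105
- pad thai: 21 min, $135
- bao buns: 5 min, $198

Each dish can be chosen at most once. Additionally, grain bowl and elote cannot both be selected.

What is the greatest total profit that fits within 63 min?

By profit per min: bao buns 39.60, poke bowl 29.57, bahn mi 8.43 lead.
Taking poke bowl + elote + jerk wings + bahn mi + bao buns: 61 min used, 777 in profit.

777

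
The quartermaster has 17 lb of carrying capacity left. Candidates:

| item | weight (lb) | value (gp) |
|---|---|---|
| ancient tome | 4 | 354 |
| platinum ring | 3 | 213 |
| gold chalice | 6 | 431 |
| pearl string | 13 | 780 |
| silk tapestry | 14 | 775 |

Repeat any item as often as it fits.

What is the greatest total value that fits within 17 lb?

Best packing: 4×ancient tome — 16 lb, 1416 total.
The spare 1 lb is too small for any remaining item, and no exchange beats 1416.

1416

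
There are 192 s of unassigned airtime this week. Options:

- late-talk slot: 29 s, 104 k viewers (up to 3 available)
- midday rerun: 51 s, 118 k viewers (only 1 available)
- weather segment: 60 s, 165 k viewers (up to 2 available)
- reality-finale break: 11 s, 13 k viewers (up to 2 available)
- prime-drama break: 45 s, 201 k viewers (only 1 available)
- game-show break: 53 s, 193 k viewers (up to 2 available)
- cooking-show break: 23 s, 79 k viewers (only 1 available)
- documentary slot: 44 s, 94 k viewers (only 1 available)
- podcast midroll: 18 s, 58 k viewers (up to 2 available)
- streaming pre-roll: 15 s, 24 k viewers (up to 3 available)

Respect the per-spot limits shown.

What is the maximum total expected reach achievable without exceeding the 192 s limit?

724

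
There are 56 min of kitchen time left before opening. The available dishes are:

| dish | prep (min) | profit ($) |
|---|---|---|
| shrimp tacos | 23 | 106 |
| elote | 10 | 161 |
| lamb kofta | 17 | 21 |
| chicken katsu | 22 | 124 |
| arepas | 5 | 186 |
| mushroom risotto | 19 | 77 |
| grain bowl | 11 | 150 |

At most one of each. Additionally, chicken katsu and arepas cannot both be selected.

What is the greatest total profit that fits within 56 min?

603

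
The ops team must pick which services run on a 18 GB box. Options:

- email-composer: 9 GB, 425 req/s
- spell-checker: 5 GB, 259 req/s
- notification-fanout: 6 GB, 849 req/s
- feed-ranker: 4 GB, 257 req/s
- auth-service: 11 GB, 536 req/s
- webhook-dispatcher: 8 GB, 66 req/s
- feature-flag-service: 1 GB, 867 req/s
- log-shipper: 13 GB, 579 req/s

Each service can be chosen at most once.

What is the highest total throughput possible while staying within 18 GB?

2252

Ranking by ratio (throughput/GB): feature-flag-service 867.00, notification-fanout 141.50, feed-ranker 64.25, spell-checker 51.80.
The ratio heuristic lands on spell-checker + notification-fanout + feed-ranker + feature-flag-service (2232) but leaves 2 GB idle.
The 9 GB tied up in spell-checker and feed-ranker is better spent on auth-service — total rises to 2252 (18 GB).
Runner-up spell-checker + notification-fanout + feed-ranker + feature-flag-service tops out at 2232.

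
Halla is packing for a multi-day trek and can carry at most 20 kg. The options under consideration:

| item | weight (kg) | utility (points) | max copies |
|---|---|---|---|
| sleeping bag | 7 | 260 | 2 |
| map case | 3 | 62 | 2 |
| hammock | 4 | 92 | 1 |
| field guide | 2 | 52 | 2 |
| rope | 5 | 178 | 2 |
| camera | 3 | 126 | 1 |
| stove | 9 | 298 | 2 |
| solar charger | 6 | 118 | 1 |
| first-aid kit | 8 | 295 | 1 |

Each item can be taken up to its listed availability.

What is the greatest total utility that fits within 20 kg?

742

The ratio heuristic lands on 2×sleeping bag + field guide + camera (698) but leaves 1 kg idle.
Dropping sleeping bag and field guide frees 9 kg; slotting in 2×rope (10 kg) lifts the total to 742 at 20 kg.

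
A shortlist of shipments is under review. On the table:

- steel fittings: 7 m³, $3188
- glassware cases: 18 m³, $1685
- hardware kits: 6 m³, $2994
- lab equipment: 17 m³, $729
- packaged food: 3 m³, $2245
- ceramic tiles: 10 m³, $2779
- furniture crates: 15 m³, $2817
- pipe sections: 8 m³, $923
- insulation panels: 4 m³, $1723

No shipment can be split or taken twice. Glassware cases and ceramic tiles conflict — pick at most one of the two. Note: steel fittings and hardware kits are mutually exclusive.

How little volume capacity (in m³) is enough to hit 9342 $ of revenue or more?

23

Need the lightest bundle worth ≥ 9342.
hardware kits + packaged food + ceramic tiles + insulation panels: 9741 revenue at 23 m³.
Below 23 m³ the best achievable stays under 9342.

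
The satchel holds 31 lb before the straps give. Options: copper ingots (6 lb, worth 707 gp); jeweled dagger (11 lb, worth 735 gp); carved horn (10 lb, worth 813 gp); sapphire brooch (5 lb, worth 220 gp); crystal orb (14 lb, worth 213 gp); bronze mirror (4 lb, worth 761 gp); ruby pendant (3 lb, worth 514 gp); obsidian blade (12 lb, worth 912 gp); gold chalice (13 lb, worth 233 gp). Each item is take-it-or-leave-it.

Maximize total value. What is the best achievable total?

3114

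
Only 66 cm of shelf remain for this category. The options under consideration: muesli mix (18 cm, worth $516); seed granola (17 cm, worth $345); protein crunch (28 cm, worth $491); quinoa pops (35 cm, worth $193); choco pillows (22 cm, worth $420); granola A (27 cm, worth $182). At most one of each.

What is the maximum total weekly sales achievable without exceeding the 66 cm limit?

1352

A density-first pass picks muesli mix + seed granola + choco pillows — 1281 at 57 cm.
Replace choco pillows with protein crunch: the trade gains 71 net, giving 1352 at 63 cm.
An exhaustive check of the 64 subsets confirms 1352.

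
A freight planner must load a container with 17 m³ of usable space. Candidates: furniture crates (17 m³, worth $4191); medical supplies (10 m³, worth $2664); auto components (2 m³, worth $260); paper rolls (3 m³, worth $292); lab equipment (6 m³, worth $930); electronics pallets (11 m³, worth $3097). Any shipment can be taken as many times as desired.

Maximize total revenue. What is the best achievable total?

A density-first pass picks lab equipment + electronics pallets — 4027 at 17 m³.
Replace lab equipment and electronics pallets with furniture crates: the trade gains 164 net, giving 4191 at 17 m³.
Every other selection either busts 17 m³ or fails to beat 4191.

4191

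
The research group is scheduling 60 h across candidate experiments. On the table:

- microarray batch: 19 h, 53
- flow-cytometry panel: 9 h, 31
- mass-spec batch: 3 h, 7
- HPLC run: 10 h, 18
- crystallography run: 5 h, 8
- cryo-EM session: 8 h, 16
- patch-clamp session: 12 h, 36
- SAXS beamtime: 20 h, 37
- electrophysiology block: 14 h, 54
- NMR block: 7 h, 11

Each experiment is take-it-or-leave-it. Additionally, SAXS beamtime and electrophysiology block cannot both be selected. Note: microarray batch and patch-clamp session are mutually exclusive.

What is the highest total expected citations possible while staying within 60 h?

By expected citations per h: electrophysiology block 3.86, flow-cytometry panel 3.44, patch-clamp session 3.00 lead.
Microarray batch + flow-cytometry panel + HPLC run + cryo-EM session + electrophysiology block uses 60 of the 60 h and totals 172.

172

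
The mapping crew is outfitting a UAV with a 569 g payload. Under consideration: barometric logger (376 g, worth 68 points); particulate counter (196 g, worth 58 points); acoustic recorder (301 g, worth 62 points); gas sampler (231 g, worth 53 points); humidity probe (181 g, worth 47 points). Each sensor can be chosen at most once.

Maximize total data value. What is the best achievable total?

120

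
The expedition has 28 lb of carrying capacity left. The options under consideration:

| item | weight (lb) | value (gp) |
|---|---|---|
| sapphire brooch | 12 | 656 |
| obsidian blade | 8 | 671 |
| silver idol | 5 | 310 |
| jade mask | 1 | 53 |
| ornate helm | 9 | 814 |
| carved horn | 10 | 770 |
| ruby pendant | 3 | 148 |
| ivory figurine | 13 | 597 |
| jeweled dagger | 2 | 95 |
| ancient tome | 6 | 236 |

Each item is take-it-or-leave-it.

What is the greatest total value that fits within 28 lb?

The ratio ordering already packs tightly: obsidian blade + jade mask + ornate helm + carved horn, 28 lb, 2308.
Nothing else within 28 lb beats 2308.

2308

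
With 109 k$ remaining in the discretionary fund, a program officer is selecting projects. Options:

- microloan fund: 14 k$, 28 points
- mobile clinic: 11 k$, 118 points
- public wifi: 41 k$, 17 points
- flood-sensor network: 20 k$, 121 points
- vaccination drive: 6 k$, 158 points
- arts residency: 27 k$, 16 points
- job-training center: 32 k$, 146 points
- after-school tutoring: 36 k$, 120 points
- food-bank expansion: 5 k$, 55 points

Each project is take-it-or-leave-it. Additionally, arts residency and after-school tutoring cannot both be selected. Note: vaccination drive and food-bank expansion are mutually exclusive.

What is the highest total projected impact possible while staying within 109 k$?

663

Ranking by ratio (projected impact/k$): vaccination drive 26.33, food-bank expansion 11.00, mobile clinic 10.73.
Best packing: mobile clinic + flood-sensor network + vaccination drive + job-training center + after-school tutoring — 105 k$, 663 total.
No other feasible combination exceeds 663.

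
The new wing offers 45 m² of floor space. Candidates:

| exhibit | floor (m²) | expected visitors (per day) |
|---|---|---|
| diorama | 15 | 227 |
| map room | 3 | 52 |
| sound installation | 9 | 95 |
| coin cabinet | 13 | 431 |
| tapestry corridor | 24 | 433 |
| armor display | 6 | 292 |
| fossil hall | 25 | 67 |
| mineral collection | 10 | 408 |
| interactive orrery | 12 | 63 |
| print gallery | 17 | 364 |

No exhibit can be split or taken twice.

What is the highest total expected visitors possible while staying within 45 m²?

1358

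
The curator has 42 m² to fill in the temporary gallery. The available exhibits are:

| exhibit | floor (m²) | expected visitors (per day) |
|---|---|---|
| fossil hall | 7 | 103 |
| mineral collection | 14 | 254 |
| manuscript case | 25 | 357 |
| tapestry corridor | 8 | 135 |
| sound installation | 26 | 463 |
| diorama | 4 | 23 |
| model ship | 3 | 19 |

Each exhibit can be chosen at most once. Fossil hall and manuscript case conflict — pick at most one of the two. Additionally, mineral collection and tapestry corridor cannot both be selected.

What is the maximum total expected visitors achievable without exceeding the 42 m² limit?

Best packing: mineral collection + sound installation — 40 m², 717 total.

717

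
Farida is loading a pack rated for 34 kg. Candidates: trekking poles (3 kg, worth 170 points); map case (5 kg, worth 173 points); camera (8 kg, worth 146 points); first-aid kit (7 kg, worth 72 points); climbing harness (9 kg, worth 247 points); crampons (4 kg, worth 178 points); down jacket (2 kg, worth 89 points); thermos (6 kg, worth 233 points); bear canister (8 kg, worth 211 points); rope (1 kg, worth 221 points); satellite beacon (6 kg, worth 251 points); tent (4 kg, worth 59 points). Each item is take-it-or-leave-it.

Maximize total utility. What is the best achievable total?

1473

A density-first pass picks trekking poles + map case + crampons + down jacket + thermos + rope + satellite beacon + tent — 1374 at 31 kg.
Dropping down jacket and tent frees 6 kg; slotting in climbing harness (9 kg) lifts the total to 1473 at 34 kg.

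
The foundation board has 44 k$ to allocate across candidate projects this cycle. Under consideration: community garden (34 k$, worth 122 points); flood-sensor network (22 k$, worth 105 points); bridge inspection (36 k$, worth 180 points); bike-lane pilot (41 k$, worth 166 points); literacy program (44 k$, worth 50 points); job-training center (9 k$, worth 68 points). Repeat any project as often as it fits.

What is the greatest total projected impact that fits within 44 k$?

272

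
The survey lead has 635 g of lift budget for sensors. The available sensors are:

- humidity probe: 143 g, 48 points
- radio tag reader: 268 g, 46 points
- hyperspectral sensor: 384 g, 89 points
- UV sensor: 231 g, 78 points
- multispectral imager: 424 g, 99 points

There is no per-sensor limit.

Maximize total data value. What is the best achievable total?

Density check — UV sensor 0.34, humidity probe 0.34, multispectral imager 0.23 are the best per g.
The ratio ordering already packs tightly: humidity probe + 2×UV sensor, 605 g, 204.
Nothing else within 635 g beats 204.

204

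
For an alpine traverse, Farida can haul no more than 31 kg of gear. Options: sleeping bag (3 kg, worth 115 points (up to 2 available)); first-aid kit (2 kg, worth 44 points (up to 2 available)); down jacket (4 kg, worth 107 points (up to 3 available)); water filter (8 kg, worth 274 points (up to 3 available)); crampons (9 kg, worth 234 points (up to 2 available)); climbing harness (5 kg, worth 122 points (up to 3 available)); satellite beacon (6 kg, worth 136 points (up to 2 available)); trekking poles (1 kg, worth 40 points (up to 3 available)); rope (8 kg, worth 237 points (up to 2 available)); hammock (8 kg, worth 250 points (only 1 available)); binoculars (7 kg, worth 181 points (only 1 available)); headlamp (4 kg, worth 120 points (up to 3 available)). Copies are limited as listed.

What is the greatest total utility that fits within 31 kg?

Ranking by ratio (utility/kg): trekking poles 40.00, sleeping bag 38.33, water filter 34.25.
A density-first pass picks 2×sleeping bag + first-aid kit + 2×water filter + 3×trekking poles + headlamp — 1062 at 31 kg.
Replace first-aid kit and 2×trekking poles and headlamp with water filter: the trade gains 30 net, giving 1092 at 31 kg.
That's the maximum — no swap from here does better than 1092.

1092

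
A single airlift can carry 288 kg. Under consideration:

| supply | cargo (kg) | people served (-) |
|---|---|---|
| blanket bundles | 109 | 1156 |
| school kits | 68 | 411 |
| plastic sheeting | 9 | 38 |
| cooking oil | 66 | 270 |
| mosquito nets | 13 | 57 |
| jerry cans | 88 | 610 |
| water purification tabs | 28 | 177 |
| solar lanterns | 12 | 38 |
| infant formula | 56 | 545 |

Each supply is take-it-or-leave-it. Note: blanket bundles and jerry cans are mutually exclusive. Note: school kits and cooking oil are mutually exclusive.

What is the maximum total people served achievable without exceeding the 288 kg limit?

2384

Best packing: blanket bundles + school kits + plastic sheeting + mosquito nets + water purification tabs + infant formula — 283 kg, 2384 total.
Nothing else feasible within 288 kg beats 2384.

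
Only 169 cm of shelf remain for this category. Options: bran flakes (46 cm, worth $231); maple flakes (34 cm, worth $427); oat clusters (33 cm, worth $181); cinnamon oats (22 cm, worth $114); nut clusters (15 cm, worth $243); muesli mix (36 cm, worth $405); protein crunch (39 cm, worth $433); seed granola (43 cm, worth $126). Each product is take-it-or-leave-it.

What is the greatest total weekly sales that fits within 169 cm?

Taking maple flakes + oat clusters + nut clusters + muesli mix + protein crunch: 157 cm used, 1689 in weekly sales.

1689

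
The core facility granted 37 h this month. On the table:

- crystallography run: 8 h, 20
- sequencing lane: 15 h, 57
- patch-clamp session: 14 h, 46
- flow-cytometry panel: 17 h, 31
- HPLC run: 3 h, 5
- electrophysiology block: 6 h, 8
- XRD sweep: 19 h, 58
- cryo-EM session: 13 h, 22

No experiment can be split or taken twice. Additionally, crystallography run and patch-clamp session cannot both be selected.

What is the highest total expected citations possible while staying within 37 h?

120

Sequencing lane + HPLC run + XRD sweep uses 37 of the 37 h and totals 120.
That's the maximum — no feasible swap from here does better than 120.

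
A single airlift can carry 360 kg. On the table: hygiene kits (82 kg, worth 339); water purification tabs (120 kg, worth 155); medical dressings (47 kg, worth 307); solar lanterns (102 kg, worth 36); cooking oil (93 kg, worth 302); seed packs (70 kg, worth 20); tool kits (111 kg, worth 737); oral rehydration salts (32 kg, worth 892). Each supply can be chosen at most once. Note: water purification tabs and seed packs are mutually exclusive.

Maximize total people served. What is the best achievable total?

2295

By people served per kg: oral rehydration salts 27.88, tool kits 6.64, medical dressings 6.53 lead.
Hygiene kits + medical dressings + seed packs + tool kits + oral rehydration salts uses 342 of the 360 kg and totals 2295.
Nothing else feasible within 360 kg beats 2295.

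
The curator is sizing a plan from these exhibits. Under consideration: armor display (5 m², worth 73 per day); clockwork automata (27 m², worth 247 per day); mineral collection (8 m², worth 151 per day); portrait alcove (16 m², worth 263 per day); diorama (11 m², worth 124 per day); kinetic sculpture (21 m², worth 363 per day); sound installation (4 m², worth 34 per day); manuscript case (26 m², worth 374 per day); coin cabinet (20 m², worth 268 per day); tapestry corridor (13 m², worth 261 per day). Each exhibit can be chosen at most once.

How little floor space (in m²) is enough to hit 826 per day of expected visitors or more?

47

Minimise m² subject to total expected visitors ≥ 826.
armor display + mineral collection + kinetic sculpture + tapestry corridor: 848 expected visitors at 47 m².
No combination under 47 m² hits 826.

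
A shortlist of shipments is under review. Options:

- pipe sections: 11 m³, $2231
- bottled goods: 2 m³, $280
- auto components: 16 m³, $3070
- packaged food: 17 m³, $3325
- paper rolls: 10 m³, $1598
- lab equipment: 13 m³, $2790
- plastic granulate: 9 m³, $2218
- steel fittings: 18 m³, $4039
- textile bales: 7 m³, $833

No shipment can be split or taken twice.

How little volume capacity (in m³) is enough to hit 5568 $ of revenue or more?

27

Need the lightest bundle worth ≥ 5568.
Taking bottled goods + auto components + plastic granulate gives 5568 (≥ 5568) for 27 m³.
Any bundle with less than 27 m³ falls short of 5568.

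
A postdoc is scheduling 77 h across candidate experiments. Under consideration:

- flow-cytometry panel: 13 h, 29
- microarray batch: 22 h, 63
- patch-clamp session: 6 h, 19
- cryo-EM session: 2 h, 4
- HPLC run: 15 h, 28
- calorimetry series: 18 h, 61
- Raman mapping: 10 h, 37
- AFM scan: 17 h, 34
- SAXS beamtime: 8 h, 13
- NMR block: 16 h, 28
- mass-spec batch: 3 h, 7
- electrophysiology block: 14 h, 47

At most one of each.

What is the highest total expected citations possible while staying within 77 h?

238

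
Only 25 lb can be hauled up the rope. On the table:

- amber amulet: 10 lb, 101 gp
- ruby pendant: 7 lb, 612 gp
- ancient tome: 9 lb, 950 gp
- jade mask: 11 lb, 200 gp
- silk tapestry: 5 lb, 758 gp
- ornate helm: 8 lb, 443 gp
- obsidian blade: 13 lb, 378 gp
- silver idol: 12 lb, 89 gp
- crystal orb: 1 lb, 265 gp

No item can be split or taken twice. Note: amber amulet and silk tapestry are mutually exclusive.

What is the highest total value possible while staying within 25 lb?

2585

The ratio ordering already packs tightly: ruby pendant + ancient tome + silk tapestry + crystal orb, 22 lb, 2585.
Nothing else feasible within 25 lb beats 2585.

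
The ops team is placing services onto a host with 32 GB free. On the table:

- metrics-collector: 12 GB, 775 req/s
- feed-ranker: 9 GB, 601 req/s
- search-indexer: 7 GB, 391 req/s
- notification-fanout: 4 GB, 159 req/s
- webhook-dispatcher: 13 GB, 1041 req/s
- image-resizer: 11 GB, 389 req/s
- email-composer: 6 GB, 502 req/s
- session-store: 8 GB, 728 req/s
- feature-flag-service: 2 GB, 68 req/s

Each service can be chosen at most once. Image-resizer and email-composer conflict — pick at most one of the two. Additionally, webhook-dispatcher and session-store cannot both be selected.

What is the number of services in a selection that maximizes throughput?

3

Optimal total is 2318.
For example metrics-collector + webhook-dispatcher + email-composer achieves it, using 31 GB.
Every optimal selection uses 3 services.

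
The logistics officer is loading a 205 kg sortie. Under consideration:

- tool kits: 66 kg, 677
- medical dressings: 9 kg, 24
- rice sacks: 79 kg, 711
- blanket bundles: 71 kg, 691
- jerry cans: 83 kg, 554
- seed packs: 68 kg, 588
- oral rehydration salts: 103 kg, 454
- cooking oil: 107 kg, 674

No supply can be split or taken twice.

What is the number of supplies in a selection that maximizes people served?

Best achievable people served is 1956.
For example tool kits + blanket bundles + seed packs achieves it, using 205 kg.
All optima have 3 supplies.

3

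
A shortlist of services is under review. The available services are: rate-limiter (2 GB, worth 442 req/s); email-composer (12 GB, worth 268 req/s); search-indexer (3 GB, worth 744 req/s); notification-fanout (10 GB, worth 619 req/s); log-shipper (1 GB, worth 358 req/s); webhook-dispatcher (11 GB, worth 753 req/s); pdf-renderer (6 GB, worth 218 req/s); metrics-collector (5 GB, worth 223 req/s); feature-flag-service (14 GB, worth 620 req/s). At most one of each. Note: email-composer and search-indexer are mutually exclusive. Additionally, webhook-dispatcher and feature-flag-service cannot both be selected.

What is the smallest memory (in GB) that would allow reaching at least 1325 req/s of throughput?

6

Need the lightest bundle worth ≥ 1325.
Taking rate-limiter + search-indexer + log-shipper gives 1544 (≥ 1325) for 6 GB.
Any bundle with less than 6 GB falls short of 1325.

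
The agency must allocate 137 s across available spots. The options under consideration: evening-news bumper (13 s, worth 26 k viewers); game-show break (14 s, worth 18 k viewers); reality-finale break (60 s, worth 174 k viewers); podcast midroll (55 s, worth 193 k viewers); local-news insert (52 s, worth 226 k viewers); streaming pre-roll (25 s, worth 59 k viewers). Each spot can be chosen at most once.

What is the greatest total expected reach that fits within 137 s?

The ratio ordering already packs tightly: podcast midroll + local-news insert + streaming pre-roll, 132 s, 478.
Nothing else within 137 s beats 478.

478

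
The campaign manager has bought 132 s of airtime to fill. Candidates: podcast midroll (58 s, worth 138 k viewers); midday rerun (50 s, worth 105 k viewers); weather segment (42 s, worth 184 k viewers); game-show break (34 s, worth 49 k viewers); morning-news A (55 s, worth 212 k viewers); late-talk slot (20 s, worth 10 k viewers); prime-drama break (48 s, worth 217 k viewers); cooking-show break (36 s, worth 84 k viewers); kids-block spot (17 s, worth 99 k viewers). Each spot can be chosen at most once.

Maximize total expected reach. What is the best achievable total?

The ratio heuristic lands on weather segment + late-talk slot + prime-drama break + kids-block spot (510) but leaves 5 s idle.
The 62 s tied up in weather segment and late-talk slot is better spent on morning-news A — total rises to 528 (120 s).
The closest alternative, weather segment + late-talk slot + prime-drama break + kids-block spot, reaches only 510.

528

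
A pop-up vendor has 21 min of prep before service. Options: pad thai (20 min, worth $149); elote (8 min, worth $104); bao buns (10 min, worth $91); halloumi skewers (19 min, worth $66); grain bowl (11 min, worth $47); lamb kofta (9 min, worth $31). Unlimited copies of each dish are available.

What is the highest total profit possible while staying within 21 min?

208

Density check — elote 13.00, bao buns 9.10, pad thai 7.45 are the best per min.
Best packing: 2×elote — 16 min, 208 total.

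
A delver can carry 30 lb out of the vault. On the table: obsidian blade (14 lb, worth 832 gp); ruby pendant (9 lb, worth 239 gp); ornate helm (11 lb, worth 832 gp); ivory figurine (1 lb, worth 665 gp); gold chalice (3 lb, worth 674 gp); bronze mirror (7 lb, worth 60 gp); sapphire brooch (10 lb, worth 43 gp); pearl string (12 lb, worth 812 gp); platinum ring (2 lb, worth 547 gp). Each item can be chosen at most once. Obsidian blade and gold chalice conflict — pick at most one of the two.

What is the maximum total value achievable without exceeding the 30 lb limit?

Ornate helm + ivory figurine + gold chalice + pearl string + platinum ring uses 29 of the 30 lb and totals 3530.
The closest alternative, ornate helm + ivory figurine + gold chalice + pearl string, reaches only 2983.

3530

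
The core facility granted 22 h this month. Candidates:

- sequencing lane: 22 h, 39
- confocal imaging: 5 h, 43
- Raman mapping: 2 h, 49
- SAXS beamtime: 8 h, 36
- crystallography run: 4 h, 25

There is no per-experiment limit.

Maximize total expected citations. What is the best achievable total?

Density check — Raman mapping 24.50, confocal imaging 8.60, crystallography run 6.25, SAXS beamtime 4.50 are the best per h.
Taking 11×Raman mapping: 22 h used, 539 in expected citations.

539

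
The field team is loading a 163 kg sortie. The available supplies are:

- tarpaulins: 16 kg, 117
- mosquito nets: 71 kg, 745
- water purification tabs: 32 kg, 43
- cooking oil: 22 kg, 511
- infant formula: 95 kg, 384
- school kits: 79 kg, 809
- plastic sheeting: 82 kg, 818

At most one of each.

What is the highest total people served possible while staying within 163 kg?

1627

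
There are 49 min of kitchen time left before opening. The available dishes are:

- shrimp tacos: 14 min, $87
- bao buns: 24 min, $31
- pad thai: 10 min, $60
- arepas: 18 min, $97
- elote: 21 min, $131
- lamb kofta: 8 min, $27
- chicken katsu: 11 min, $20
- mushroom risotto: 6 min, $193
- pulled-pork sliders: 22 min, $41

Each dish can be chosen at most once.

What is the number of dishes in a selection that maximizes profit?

4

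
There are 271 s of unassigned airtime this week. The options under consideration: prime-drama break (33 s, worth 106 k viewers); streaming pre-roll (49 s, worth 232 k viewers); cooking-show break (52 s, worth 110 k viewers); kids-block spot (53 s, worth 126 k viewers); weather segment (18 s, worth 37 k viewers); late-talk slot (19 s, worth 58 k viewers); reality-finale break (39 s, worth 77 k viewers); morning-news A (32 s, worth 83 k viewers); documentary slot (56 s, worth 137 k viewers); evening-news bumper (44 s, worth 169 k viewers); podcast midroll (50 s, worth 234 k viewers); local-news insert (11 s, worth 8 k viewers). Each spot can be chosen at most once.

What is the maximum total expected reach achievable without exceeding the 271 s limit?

Filling by ratio: prime-drama break + streaming pre-roll + weather segment + late-talk slot + morning-news A + evening-news bumper + podcast midroll + local-news insert for 927, with 15 s left unused.
The 43 s tied up in morning-news A and local-news insert is better spent on documentary slot — total rises to 973 (269 s).
That's the maximum — no swap from here does better than 973.

973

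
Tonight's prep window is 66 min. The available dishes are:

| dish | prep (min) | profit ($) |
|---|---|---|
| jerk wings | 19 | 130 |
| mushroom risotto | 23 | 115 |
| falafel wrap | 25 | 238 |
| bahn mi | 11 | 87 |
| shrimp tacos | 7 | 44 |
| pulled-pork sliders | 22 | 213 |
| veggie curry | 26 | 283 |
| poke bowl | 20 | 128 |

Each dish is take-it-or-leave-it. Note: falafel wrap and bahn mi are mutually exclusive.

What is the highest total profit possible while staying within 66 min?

627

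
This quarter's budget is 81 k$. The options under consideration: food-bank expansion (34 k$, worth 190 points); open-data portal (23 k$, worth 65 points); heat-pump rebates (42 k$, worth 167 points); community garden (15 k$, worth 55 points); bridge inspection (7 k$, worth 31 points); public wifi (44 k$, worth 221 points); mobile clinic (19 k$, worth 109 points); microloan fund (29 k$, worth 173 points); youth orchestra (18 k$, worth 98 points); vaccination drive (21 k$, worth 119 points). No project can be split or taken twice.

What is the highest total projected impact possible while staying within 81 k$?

Ranking by ratio (projected impact/k$): microloan fund 5.97, mobile clinic 5.74, vaccination drive 5.67.
The ratio heuristic lands on bridge inspection + mobile clinic + microloan fund + vaccination drive (432) but leaves 5 k$ idle.
Using the slack differently, food-bank expansion + microloan fund + youth orchestra comes to 461 at 81 k$.
Runner-up food-bank expansion + bridge inspection + mobile clinic + vaccination drive tops out at 449.

461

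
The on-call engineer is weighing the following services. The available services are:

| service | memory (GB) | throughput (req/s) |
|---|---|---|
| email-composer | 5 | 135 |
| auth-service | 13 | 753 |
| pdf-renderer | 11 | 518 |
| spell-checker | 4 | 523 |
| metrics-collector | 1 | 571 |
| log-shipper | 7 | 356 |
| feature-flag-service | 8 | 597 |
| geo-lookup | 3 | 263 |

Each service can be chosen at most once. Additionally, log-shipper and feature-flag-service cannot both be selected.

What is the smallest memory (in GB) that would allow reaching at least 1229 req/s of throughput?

Need the lightest bundle worth ≥ 1229.
Taking spell-checker + metrics-collector + geo-lookup gives 1357 (≥ 1229) for 8 GB.
Any bundle with less than 8 GB falls short of 1229.

8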